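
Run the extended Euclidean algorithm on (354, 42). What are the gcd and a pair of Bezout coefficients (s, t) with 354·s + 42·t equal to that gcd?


Euclidean algorithm on (354, 42) — divide until remainder is 0:
  354 = 8 · 42 + 18
  42 = 2 · 18 + 6
  18 = 3 · 6 + 0
gcd(354, 42) = 6.
Track Bezout coefficients alongside the remainders: start with r₀ = 354 = a·1 + b·0 (s = 1, t = 0) and r₁ = 42 = a·0 + b·1 (s = 0, t = 1); each new remainder r_{k+1} = r_{k-1} − q_k·r_k inherits s_{k+1} = s_{k-1} − q_k·s_k, t_{k+1} = t_{k-1} − q_k·t_k, so r_k = a·s_k + b·t_k at every step:
  q = 8: r = 18, s = 1 − 8·0 = 1, t = 0 − 8·1 = -8  (check: 354·1 + 42·(-8) = 18)
  q = 2: r = 6, s = 0 − 2·1 = -2, t = 1 − 2·(-8) = 17  (check: 354·(-2) + 42·17 = 6)
The row with r = 6 (the gcd) gives the Bezout coefficients s = -2, t = 17.
Result: 354 · (-2) + 42 · (17) = 6.

gcd(354, 42) = 6; s = -2, t = 17 (check: 354·(-2) + 42·17 = 6).


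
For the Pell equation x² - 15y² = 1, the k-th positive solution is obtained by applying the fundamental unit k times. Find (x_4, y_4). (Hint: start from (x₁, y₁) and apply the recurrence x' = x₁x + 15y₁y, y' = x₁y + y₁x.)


Step 1: Find the fundamental solution (x₁, y₁) of x² - 15y² = 1.
  Expand √15 as a continued fraction. a₀ = ⌊√15⌋ = 3; iterate m_{k+1} = d_k·a_k − m_k, d_{k+1} = (15 − m_{k+1}²)/d_k, a_{k+1} = ⌊(a₀ + m_{k+1})/d_{k+1}⌋ (starting m₀ = 0, d₀ = 1), with convergents p_k = a_k·p_{k-1} + p_{k-2}, q_k = a_k·q_{k-1} + q_{k-2} (p₋₁ = 1, q₋₁ = 0):
  k = 0: a₀ = 3; p₀/q₀ = 3/1; p₀² − 15·q₀² = 9 − 15 = -6.
  k = 1: m = 3, d = 6, a = ⌊(3 + 3)/6⌋ = 1; p/q = (1·3 + 1)/(1·1 + 0) = 4/1; p² − 15·q² = 16 − 15 = 1.
  The first convergent with p² − 15·q² = 1 gives the fundamental solution (x₁, y₁) = (4, 1).
Step 2: Apply the recurrence (x_{n+1}, y_{n+1}) = (x₁x_n + 15y₁y_n, x₁y_n + y₁x_n) repeatedly.
  From (x_1, y_1) = (4, 1): x_2 = 4·4 + 15·1·1 = 31; y_2 = 4·1 + 1·4 = 8.
  From (x_2, y_2) = (31, 8): x_3 = 4·31 + 15·1·8 = 244; y_3 = 4·8 + 1·31 = 63.
  From (x_3, y_3) = (244, 63): x_4 = 4·244 + 15·1·63 = 1921; y_4 = 4·63 + 1·244 = 496.
Step 3: Verify x_4² - 15·y_4² = 3690241 - 3690240 = 1 (should be 1). ✓

(x_1, y_1) = (4, 1); (x_4, y_4) = (1921, 496).


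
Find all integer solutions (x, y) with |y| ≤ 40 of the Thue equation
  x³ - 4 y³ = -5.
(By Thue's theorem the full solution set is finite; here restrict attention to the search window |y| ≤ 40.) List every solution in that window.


The equation is x³ - 4y³ = -5. For fixed y, x³ = 4·y³ − 5, so a solution requires the RHS to be a perfect cube.
Strategy: iterate y from -40 to 40, compute RHS = 4·y³ − 5, and check whether it is a (positive or negative) perfect cube.
Check small values of y:
  y = 0: RHS = -5 is not a perfect cube.
  y = 1: RHS = -1 = (-1)³ ⇒ x = -1 works.
  y = -1: RHS = -9 is not a perfect cube.
  y = 2: RHS = 27 = (3)³ ⇒ x = 3 works.
  y = -2: RHS = -37 is not a perfect cube.
  y = 3: RHS = 103 is not a perfect cube.
  y = -3: RHS = -113 is not a perfect cube.
Continuing the search up to |y| = 40 finds no further solutions beyond those listed.
Collected solutions: (-1, 1), (3, 2).

Solutions (with |y| ≤ 40): (-1, 1), (3, 2).


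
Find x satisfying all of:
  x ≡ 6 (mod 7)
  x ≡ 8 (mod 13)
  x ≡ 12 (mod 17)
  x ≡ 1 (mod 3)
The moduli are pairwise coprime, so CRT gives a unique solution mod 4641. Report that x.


Product of moduli M = 7 · 13 · 17 · 3 = 4641.
Merge one congruence at a time:
  Start: x ≡ 6 (mod 7).
  Combine with x ≡ 8 (mod 13); new modulus lcm = 91.
    Write x = 6 + 7·t and substitute into x ≡ 8 (mod 13): 7·t ≡ 8 − 6 = 2 (mod 13).
    The inverse of 7 mod 13 is 2 (since 7·2 = 14 = 1·13 + 1), so t ≡ 2·2 = 4 ≡ 4 (mod 13).
    Then x = 6 + 7·4 = 34, valid modulo lcm(7, 13) = 91: x ≡ 34 (mod 91).
  Combine with x ≡ 12 (mod 17); new modulus lcm = 1547.
    Write x = 34 + 91·t and substitute into x ≡ 12 (mod 17): 91·t ≡ 12 − 34 = -22 (mod 17).
    Reduce coefficients mod 17: 6·t ≡ 12 (mod 17).
    The inverse of 6 mod 17 is 3 (since 6·3 = 18 = 1·17 + 1), so t ≡ 3·12 = 36 ≡ 2 (mod 17).
    Then x = 34 + 91·2 = 216, valid modulo lcm(91, 17) = 1547: x ≡ 216 (mod 1547).
  Combine with x ≡ 1 (mod 3); new modulus lcm = 4641.
    Write x = 216 + 1547·t and substitute into x ≡ 1 (mod 3): 1547·t ≡ 1 − 216 = -215 (mod 3).
    Reduce coefficients mod 3: 2·t ≡ 1 (mod 3).
    The inverse of 2 mod 3 is 2 (since 2·2 = 4 = 1·3 + 1), so t ≡ 2·1 = 2 ≡ 2 (mod 3).
    Then x = 216 + 1547·2 = 3310, valid modulo lcm(1547, 3) = 4641: x ≡ 3310 (mod 4641).
Verify against each original: 3310 mod 7 = 6, 3310 mod 13 = 8, 3310 mod 17 = 12, 3310 mod 3 = 1.

x ≡ 3310 (mod 4641).


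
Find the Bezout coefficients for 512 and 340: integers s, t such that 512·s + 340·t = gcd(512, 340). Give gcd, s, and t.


Euclidean algorithm on (512, 340) — divide until remainder is 0:
  512 = 1 · 340 + 172
  340 = 1 · 172 + 168
  172 = 1 · 168 + 4
  168 = 42 · 4 + 0
gcd(512, 340) = 4.
Track Bezout coefficients alongside the remainders: start with r₀ = 512 = a·1 + b·0 (s = 1, t = 0) and r₁ = 340 = a·0 + b·1 (s = 0, t = 1); each new remainder r_{k+1} = r_{k-1} − q_k·r_k inherits s_{k+1} = s_{k-1} − q_k·s_k, t_{k+1} = t_{k-1} − q_k·t_k, so r_k = a·s_k + b·t_k at every step:
  q = 1: r = 172, s = 1 − 1·0 = 1, t = 0 − 1·1 = -1  (check: 512·1 + 340·(-1) = 172)
  q = 1: r = 168, s = 0 − 1·1 = -1, t = 1 − 1·(-1) = 2  (check: 512·(-1) + 340·2 = 168)
  q = 1: r = 4, s = 1 − 1·(-1) = 2, t = -1 − 1·2 = -3  (check: 512·2 + 340·(-3) = 4)
The row with r = 4 (the gcd) gives the Bezout coefficients s = 2, t = -3.
Result: 512 · (2) + 340 · (-3) = 4.

gcd(512, 340) = 4; s = 2, t = -3 (check: 512·2 + 340·(-3) = 4).


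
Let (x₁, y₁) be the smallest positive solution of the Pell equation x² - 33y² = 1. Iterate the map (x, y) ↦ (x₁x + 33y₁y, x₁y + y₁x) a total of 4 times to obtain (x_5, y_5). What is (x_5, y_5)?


Step 1: Find the fundamental solution (x₁, y₁) of x² - 33y² = 1.
  Expand √33 as a continued fraction. a₀ = ⌊√33⌋ = 5; iterate m_{k+1} = d_k·a_k − m_k, d_{k+1} = (33 − m_{k+1}²)/d_k, a_{k+1} = ⌊(a₀ + m_{k+1})/d_{k+1}⌋ (starting m₀ = 0, d₀ = 1), with convergents p_k = a_k·p_{k-1} + p_{k-2}, q_k = a_k·q_{k-1} + q_{k-2} (p₋₁ = 1, q₋₁ = 0):
  k = 0: a₀ = 5; p₀/q₀ = 5/1; p₀² − 33·q₀² = 25 − 33 = -8.
  k = 1: m = 5, d = 8, a = ⌊(5 + 5)/8⌋ = 1; p/q = (1·5 + 1)/(1·1 + 0) = 6/1; p² − 33·q² = 36 − 33 = 3.
  k = 2: m = 3, d = 3, a = ⌊(5 + 3)/3⌋ = 2; p/q = (2·6 + 5)/(2·1 + 1) = 17/3; p² − 33·q² = 289 − 297 = -8.
  k = 3: m = 3, d = 8, a = ⌊(5 + 3)/8⌋ = 1; p/q = (1·17 + 6)/(1·3 + 1) = 23/4; p² − 33·q² = 529 − 528 = 1.
  The first convergent with p² − 33·q² = 1 gives the fundamental solution (x₁, y₁) = (23, 4).
Step 2: Apply the recurrence (x_{n+1}, y_{n+1}) = (x₁x_n + 33y₁y_n, x₁y_n + y₁x_n) repeatedly.
  From (x_1, y_1) = (23, 4): x_2 = 23·23 + 33·4·4 = 1057; y_2 = 23·4 + 4·23 = 184.
  From (x_2, y_2) = (1057, 184): x_3 = 23·1057 + 33·4·184 = 48599; y_3 = 23·184 + 4·1057 = 8460.
  From (x_3, y_3) = (48599, 8460): x_4 = 23·48599 + 33·4·8460 = 2234497; y_4 = 23·8460 + 4·48599 = 388976.
  From (x_4, y_4) = (2234497, 388976): x_5 = 23·2234497 + 33·4·388976 = 102738263; y_5 = 23·388976 + 4·2234497 = 17884436.
Step 3: Verify x_5² - 33·y_5² = 10555150684257169 - 10555150684257168 = 1 (should be 1). ✓

(x_1, y_1) = (23, 4); (x_5, y_5) = (102738263, 17884436).


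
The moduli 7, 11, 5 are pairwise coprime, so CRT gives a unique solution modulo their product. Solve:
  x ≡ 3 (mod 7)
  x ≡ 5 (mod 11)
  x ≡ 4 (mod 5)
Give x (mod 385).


Moduli 7, 11, 5 are pairwise coprime; by CRT there is a unique solution modulo M = 7 · 11 · 5 = 385.
Solve pairwise, accumulating the modulus:
  Start with x ≡ 3 (mod 7).
  Combine with x ≡ 5 (mod 11): since gcd(7, 11) = 1, we get a unique residue mod 77.
    Write x = 3 + 7·t and substitute into x ≡ 5 (mod 11): 7·t ≡ 5 − 3 = 2 (mod 11).
    The inverse of 7 mod 11 is 8 (since 7·8 = 56 = 5·11 + 1), so t ≡ 8·2 = 16 ≡ 5 (mod 11).
    Then x = 3 + 7·5 = 38, valid modulo lcm(7, 11) = 77: x ≡ 38 (mod 77).
  Combine with x ≡ 4 (mod 5): since gcd(77, 5) = 1, we get a unique residue mod 385.
    Write x = 38 + 77·t and substitute into x ≡ 4 (mod 5): 77·t ≡ 4 − 38 = -34 (mod 5).
    Reduce coefficients mod 5: 2·t ≡ 1 (mod 5).
    The inverse of 2 mod 5 is 3 (since 2·3 = 6 = 1·5 + 1), so t ≡ 3·1 = 3 ≡ 3 (mod 5).
    Then x = 38 + 77·3 = 269, valid modulo lcm(77, 5) = 385: x ≡ 269 (mod 385).
Verify: 269 mod 7 = 3 ✓, 269 mod 11 = 5 ✓, 269 mod 5 = 4 ✓.

x ≡ 269 (mod 385).


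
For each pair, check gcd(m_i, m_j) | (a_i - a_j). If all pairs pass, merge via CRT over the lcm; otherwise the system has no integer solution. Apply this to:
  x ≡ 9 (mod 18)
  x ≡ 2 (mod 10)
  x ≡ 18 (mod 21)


Moduli 18, 10, 21 are not pairwise coprime, so CRT works modulo lcm(m_i) when all pairwise compatibility conditions hold.
Pairwise compatibility: gcd(m_i, m_j) must divide a_i - a_j for every pair.
Merge one congruence at a time:
  Start: x ≡ 9 (mod 18).
  Combine with x ≡ 2 (mod 10): gcd(18, 10) = 2, and 2 - 9 = -7 is NOT divisible by 2.
    ⇒ system is inconsistent (no integer solution).

No solution (the system is inconsistent).


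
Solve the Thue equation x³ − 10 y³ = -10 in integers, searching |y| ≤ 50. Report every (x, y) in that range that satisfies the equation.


The equation is x³ - 10y³ = -10. For fixed y, x³ = 10·y³ − 10, so a solution requires the RHS to be a perfect cube.
Strategy: iterate y from -50 to 50, compute RHS = 10·y³ − 10, and check whether it is a (positive or negative) perfect cube.
Check small values of y:
  y = 0: RHS = -10 is not a perfect cube.
  y = 1: RHS = 0 = (0)³ ⇒ x = 0 works.
  y = -1: RHS = -20 is not a perfect cube.
  y = 2: RHS = 70 is not a perfect cube.
  y = -2: RHS = -90 is not a perfect cube.
  y = 3: RHS = 260 is not a perfect cube.
  y = -3: RHS = -280 is not a perfect cube.
Continuing the search up to |y| = 50 finds no further solutions beyond those listed.
Collected solutions: (0, 1).

Solutions (with |y| ≤ 50): (0, 1).


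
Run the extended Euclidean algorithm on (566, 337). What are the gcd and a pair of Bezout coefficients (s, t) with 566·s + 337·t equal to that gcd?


Euclidean algorithm on (566, 337) — divide until remainder is 0:
  566 = 1 · 337 + 229
  337 = 1 · 229 + 108
  229 = 2 · 108 + 13
  108 = 8 · 13 + 4
  13 = 3 · 4 + 1
  4 = 4 · 1 + 0
gcd(566, 337) = 1.
Track Bezout coefficients alongside the remainders: start with r₀ = 566 = a·1 + b·0 (s = 1, t = 0) and r₁ = 337 = a·0 + b·1 (s = 0, t = 1); each new remainder r_{k+1} = r_{k-1} − q_k·r_k inherits s_{k+1} = s_{k-1} − q_k·s_k, t_{k+1} = t_{k-1} − q_k·t_k, so r_k = a·s_k + b·t_k at every step:
  q = 1: r = 229, s = 1 − 1·0 = 1, t = 0 − 1·1 = -1  (check: 566·1 + 337·(-1) = 229)
  q = 1: r = 108, s = 0 − 1·1 = -1, t = 1 − 1·(-1) = 2  (check: 566·(-1) + 337·2 = 108)
  q = 2: r = 13, s = 1 − 2·(-1) = 3, t = -1 − 2·2 = -5  (check: 566·3 + 337·(-5) = 13)
  q = 8: r = 4, s = -1 − 8·3 = -25, t = 2 − 8·(-5) = 42  (check: 566·(-25) + 337·42 = 4)
  q = 3: r = 1, s = 3 − 3·(-25) = 78, t = -5 − 3·42 = -131  (check: 566·78 + 337·(-131) = 1)
The row with r = 1 (the gcd) gives the Bezout coefficients s = 78, t = -131.
Result: 566 · (78) + 337 · (-131) = 1.

gcd(566, 337) = 1; s = 78, t = -131 (check: 566·78 + 337·(-131) = 1).


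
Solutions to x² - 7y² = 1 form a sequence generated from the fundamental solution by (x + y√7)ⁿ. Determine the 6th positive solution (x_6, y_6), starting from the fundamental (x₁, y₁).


Step 1: Find the fundamental solution (x₁, y₁) of x² - 7y² = 1.
  Expand √7 as a continued fraction. a₀ = ⌊√7⌋ = 2; iterate m_{k+1} = d_k·a_k − m_k, d_{k+1} = (7 − m_{k+1}²)/d_k, a_{k+1} = ⌊(a₀ + m_{k+1})/d_{k+1}⌋ (starting m₀ = 0, d₀ = 1), with convergents p_k = a_k·p_{k-1} + p_{k-2}, q_k = a_k·q_{k-1} + q_{k-2} (p₋₁ = 1, q₋₁ = 0):
  k = 0: a₀ = 2; p₀/q₀ = 2/1; p₀² − 7·q₀² = 4 − 7 = -3.
  k = 1: m = 2, d = 3, a = ⌊(2 + 2)/3⌋ = 1; p/q = (1·2 + 1)/(1·1 + 0) = 3/1; p² − 7·q² = 9 − 7 = 2.
  k = 2: m = 1, d = 2, a = ⌊(2 + 1)/2⌋ = 1; p/q = (1·3 + 2)/(1·1 + 1) = 5/2; p² − 7·q² = 25 − 28 = -3.
  k = 3: m = 1, d = 3, a = ⌊(2 + 1)/3⌋ = 1; p/q = (1·5 + 3)/(1·2 + 1) = 8/3; p² − 7·q² = 64 − 63 = 1.
  The first convergent with p² − 7·q² = 1 gives the fundamental solution (x₁, y₁) = (8, 3).
Step 2: Apply the recurrence (x_{n+1}, y_{n+1}) = (x₁x_n + 7y₁y_n, x₁y_n + y₁x_n) repeatedly.
  From (x_1, y_1) = (8, 3): x_2 = 8·8 + 7·3·3 = 127; y_2 = 8·3 + 3·8 = 48.
  From (x_2, y_2) = (127, 48): x_3 = 8·127 + 7·3·48 = 2024; y_3 = 8·48 + 3·127 = 765.
  From (x_3, y_3) = (2024, 765): x_4 = 8·2024 + 7·3·765 = 32257; y_4 = 8·765 + 3·2024 = 12192.
  From (x_4, y_4) = (32257, 12192): x_5 = 8·32257 + 7·3·12192 = 514088; y_5 = 8·12192 + 3·32257 = 194307.
  From (x_5, y_5) = (514088, 194307): x_6 = 8·514088 + 7·3·194307 = 8193151; y_6 = 8·194307 + 3·514088 = 3096720.
Step 3: Verify x_6² - 7·y_6² = 67127723308801 - 67127723308800 = 1 (should be 1). ✓

(x_1, y_1) = (8, 3); (x_6, y_6) = (8193151, 3096720).


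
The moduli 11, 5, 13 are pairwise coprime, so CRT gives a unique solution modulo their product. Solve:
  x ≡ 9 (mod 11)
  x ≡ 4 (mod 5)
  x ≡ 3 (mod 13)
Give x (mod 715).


Moduli 11, 5, 13 are pairwise coprime; by CRT there is a unique solution modulo M = 11 · 5 · 13 = 715.
Solve pairwise, accumulating the modulus:
  Start with x ≡ 9 (mod 11).
  Combine with x ≡ 4 (mod 5): since gcd(11, 5) = 1, we get a unique residue mod 55.
    Write x = 9 + 11·t and substitute into x ≡ 4 (mod 5): 11·t ≡ 4 − 9 = -5 (mod 5).
    Reduce coefficients mod 5: 1·t ≡ 0 (mod 5).
    So t ≡ 0 (mod 5).
    Then x = 9 + 11·0 = 9, valid modulo lcm(11, 5) = 55: x ≡ 9 (mod 55).
  Combine with x ≡ 3 (mod 13): since gcd(55, 13) = 1, we get a unique residue mod 715.
    Write x = 9 + 55·t and substitute into x ≡ 3 (mod 13): 55·t ≡ 3 − 9 = -6 (mod 13).
    Reduce coefficients mod 13: 3·t ≡ 7 (mod 13).
    The inverse of 3 mod 13 is 9 (since 3·9 = 27 = 2·13 + 1), so t ≡ 9·7 = 63 ≡ 11 (mod 13).
    Then x = 9 + 55·11 = 614, valid modulo lcm(55, 13) = 715: x ≡ 614 (mod 715).
Verify: 614 mod 11 = 9 ✓, 614 mod 5 = 4 ✓, 614 mod 13 = 3 ✓.

x ≡ 614 (mod 715).


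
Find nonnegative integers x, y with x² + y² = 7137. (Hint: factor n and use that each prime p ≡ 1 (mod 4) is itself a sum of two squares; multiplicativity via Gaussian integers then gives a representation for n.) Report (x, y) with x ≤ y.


Step 1: Factor n = 7137 = 3^2 · 13 · 61.
Step 2: Check the mod-4 condition on each prime factor: 3 ≡ 3 (mod 4), exponent 2 (must be even); 13 ≡ 1 (mod 4), exponent 1; 61 ≡ 1 (mod 4), exponent 1.
All primes ≡ 3 (mod 4) appear to even exponent (or don't appear), so by the two-squares theorem n IS expressible as a sum of two squares.
Step 3: Build a representation. Group n = k² · m with k = 3 and m = 13 · 61 = 793 (a product of primes ≡ 1 (mod 4)); a representation of m scales to one of n via (k·x)² + (k·y)² = k²(x² + y²). Each prime p ≡ 1 (mod 4) is itself a sum of two squares; find a² by testing p − a² for a perfect square:
  13: 13 − 1² = 12, 13 − 2² = 9 = 3² ⇒ 13 = 2² + 3².
  61: 61 − 1² = 60, 61 − 2² = 57, 61 − 3² = 52, 61 − 4² = 45, 61 − 5² = 36 = 6² ⇒ 61 = 5² + 6².
  Combine using the Brahmagupta–Fibonacci identity (a² + b²)(c² + d²) = (ac − bd)² + (ad + bc)² = (ac + bd)² + (ad − bc)²:
  13 · 61 = 793: from (2² + 3²)(5² + 6²), take (2·5 − 3·6, 2·6 + 3·5) = (10 − 18, 12 + 15) = (-8, 27); dropping signs (only squares matter) gives (8, 27); check 8² + 27² = 64 + 729 = 793 ✓.
  Scale by k = 3: (3·8, 3·27) = (24, 81).
Step 4: Order so x ≤ y and verify: 24² + 81² = 576 + 6561 = 7137 = n. ✓

n = 7137 = 24² + 81² (one valid representation with x ≤ y).


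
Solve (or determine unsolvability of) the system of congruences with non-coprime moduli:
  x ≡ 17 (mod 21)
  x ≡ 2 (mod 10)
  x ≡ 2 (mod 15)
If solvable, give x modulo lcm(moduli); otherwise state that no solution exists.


Moduli 21, 10, 15 are not pairwise coprime, so CRT works modulo lcm(m_i) when all pairwise compatibility conditions hold.
Pairwise compatibility: gcd(m_i, m_j) must divide a_i - a_j for every pair.
Merge one congruence at a time:
  Start: x ≡ 17 (mod 21).
  Combine with x ≡ 2 (mod 10): gcd(21, 10) = 1; 2 - 17 = -15, which IS divisible by 1, so compatible.
    Write x = 17 + 21·t and substitute into x ≡ 2 (mod 10): 21·t ≡ 2 − 17 = -15 (mod 10).
    Reduce coefficients mod 10: 1·t ≡ 5 (mod 10).
    So t ≡ 5 (mod 10).
    Then x = 17 + 21·5 = 122, valid modulo lcm(21, 10) = 210: x ≡ 122 (mod 210).
  Combine with x ≡ 2 (mod 15): gcd(210, 15) = 15; 2 - 122 = -120, which IS divisible by 15, so compatible.
    Write x = 122 + 210·t and substitute into x ≡ 2 (mod 15): 210·t ≡ 2 − 122 = -120 (mod 15).
    Divide the congruence (and modulus) by g = 15: 14·t ≡ -8 (mod 1).
    Modulo 1 every t works; take t = 0.
    Then x = 122 + 210·0 = 122, valid modulo lcm(210, 15) = 210: x ≡ 122 (mod 210).
Verify: 122 mod 21 = 17, 122 mod 10 = 2, 122 mod 15 = 2.

x ≡ 122 (mod 210).


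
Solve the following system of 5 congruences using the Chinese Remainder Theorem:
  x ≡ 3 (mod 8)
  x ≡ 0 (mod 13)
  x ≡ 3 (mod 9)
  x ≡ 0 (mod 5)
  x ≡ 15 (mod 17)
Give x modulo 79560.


Product of moduli M = 8 · 13 · 9 · 5 · 17 = 79560.
Merge one congruence at a time:
  Start: x ≡ 3 (mod 8).
  Combine with x ≡ 0 (mod 13); new modulus lcm = 104.
    Write x = 3 + 8·t and substitute into x ≡ 0 (mod 13): 8·t ≡ 0 − 3 = -3 (mod 13).
    Reduce coefficients mod 13: 8·t ≡ 10 (mod 13).
    The inverse of 8 mod 13 is 5 (since 8·5 = 40 = 3·13 + 1), so t ≡ 5·10 = 50 ≡ 11 (mod 13).
    Then x = 3 + 8·11 = 91, valid modulo lcm(8, 13) = 104: x ≡ 91 (mod 104).
  Combine with x ≡ 3 (mod 9); new modulus lcm = 936.
    Write x = 91 + 104·t and substitute into x ≡ 3 (mod 9): 104·t ≡ 3 − 91 = -88 (mod 9).
    Reduce coefficients mod 9: 5·t ≡ 2 (mod 9).
    The inverse of 5 mod 9 is 2 (since 5·2 = 10 = 1·9 + 1), so t ≡ 2·2 = 4 ≡ 4 (mod 9).
    Then x = 91 + 104·4 = 507, valid modulo lcm(104, 9) = 936: x ≡ 507 (mod 936).
  Combine with x ≡ 0 (mod 5); new modulus lcm = 4680.
    Write x = 507 + 936·t and substitute into x ≡ 0 (mod 5): 936·t ≡ 0 − 507 = -507 (mod 5).
    Reduce coefficients mod 5: 1·t ≡ 3 (mod 5).
    So t ≡ 3 (mod 5).
    Then x = 507 + 936·3 = 3315, valid modulo lcm(936, 5) = 4680: x ≡ 3315 (mod 4680).
  Combine with x ≡ 15 (mod 17); new modulus lcm = 79560.
    Write x = 3315 + 4680·t and substitute into x ≡ 15 (mod 17): 4680·t ≡ 15 − 3315 = -3300 (mod 17).
    Reduce coefficients mod 17: 5·t ≡ 15 (mod 17).
    The inverse of 5 mod 17 is 7 (since 5·7 = 35 = 2·17 + 1), so t ≡ 7·15 = 105 ≡ 3 (mod 17).
    Then x = 3315 + 4680·3 = 17355, valid modulo lcm(4680, 17) = 79560: x ≡ 17355 (mod 79560).
Verify against each original: 17355 mod 8 = 3, 17355 mod 13 = 0, 17355 mod 9 = 3, 17355 mod 5 = 0, 17355 mod 17 = 15.

x ≡ 17355 (mod 79560).


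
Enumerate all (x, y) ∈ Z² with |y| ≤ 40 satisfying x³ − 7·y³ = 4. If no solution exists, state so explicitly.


The equation is x³ - 7y³ = 4. For fixed y, x³ = 7·y³ + 4, so a solution requires the RHS to be a perfect cube.
Strategy: iterate y from -40 to 40, compute RHS = 7·y³ + 4, and check whether it is a (positive or negative) perfect cube.
Check small values of y:
  y = 0: RHS = 4 is not a perfect cube.
  y = 1: RHS = 11 is not a perfect cube.
  y = -1: RHS = -3 is not a perfect cube.
  y = 2: RHS = 60 is not a perfect cube.
  y = -2: RHS = -52 is not a perfect cube.
  y = 3: RHS = 193 is not a perfect cube.
  y = -3: RHS = -185 is not a perfect cube.
Continuing the search up to |y| = 40 finds no solutions either.
No (x, y) in the scanned range satisfies the equation.

No integer solutions with |y| ≤ 40.


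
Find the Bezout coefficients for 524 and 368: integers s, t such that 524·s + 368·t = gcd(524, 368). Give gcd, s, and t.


Euclidean algorithm on (524, 368) — divide until remainder is 0:
  524 = 1 · 368 + 156
  368 = 2 · 156 + 56
  156 = 2 · 56 + 44
  56 = 1 · 44 + 12
  44 = 3 · 12 + 8
  12 = 1 · 8 + 4
  8 = 2 · 4 + 0
gcd(524, 368) = 4.
Track Bezout coefficients alongside the remainders: start with r₀ = 524 = a·1 + b·0 (s = 1, t = 0) and r₁ = 368 = a·0 + b·1 (s = 0, t = 1); each new remainder r_{k+1} = r_{k-1} − q_k·r_k inherits s_{k+1} = s_{k-1} − q_k·s_k, t_{k+1} = t_{k-1} − q_k·t_k, so r_k = a·s_k + b·t_k at every step:
  q = 1: r = 156, s = 1 − 1·0 = 1, t = 0 − 1·1 = -1  (check: 524·1 + 368·(-1) = 156)
  q = 2: r = 56, s = 0 − 2·1 = -2, t = 1 − 2·(-1) = 3  (check: 524·(-2) + 368·3 = 56)
  q = 2: r = 44, s = 1 − 2·(-2) = 5, t = -1 − 2·3 = -7  (check: 524·5 + 368·(-7) = 44)
  q = 1: r = 12, s = -2 − 1·5 = -7, t = 3 − 1·(-7) = 10  (check: 524·(-7) + 368·10 = 12)
  q = 3: r = 8, s = 5 − 3·(-7) = 26, t = -7 − 3·10 = -37  (check: 524·26 + 368·(-37) = 8)
  q = 1: r = 4, s = -7 − 1·26 = -33, t = 10 − 1·(-37) = 47  (check: 524·(-33) + 368·47 = 4)
The row with r = 4 (the gcd) gives the Bezout coefficients s = -33, t = 47.
Result: 524 · (-33) + 368 · (47) = 4.

gcd(524, 368) = 4; s = -33, t = 47 (check: 524·(-33) + 368·47 = 4).


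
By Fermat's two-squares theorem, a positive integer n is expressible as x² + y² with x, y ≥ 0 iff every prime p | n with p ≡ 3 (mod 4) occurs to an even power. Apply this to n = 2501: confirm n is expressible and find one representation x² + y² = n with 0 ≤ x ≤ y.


Step 1: Factor n = 2501 = 41 · 61.
Step 2: Check the mod-4 condition on each prime factor: 41 ≡ 1 (mod 4), exponent 1; 61 ≡ 1 (mod 4), exponent 1.
All primes ≡ 3 (mod 4) appear to even exponent (or don't appear), so by the two-squares theorem n IS expressible as a sum of two squares.
Step 3: Build a representation. Here n = 41 · 61 is a product of primes ≡ 1 (mod 4). Each prime p ≡ 1 (mod 4) is itself a sum of two squares; find a² by testing p − a² for a perfect square:
  41: 41 − 1² = 40, 41 − 2² = 37, 41 − 3² = 32, 41 − 4² = 25 = 5² ⇒ 41 = 4² + 5².
  61: 61 − 1² = 60, 61 − 2² = 57, 61 − 3² = 52, 61 − 4² = 45, 61 − 5² = 36 = 6² ⇒ 61 = 5² + 6².
  Combine using the Brahmagupta–Fibonacci identity (a² + b²)(c² + d²) = (ac − bd)² + (ad + bc)² = (ac + bd)² + (ad − bc)²:
  41 · 61 = 2501: from (4² + 5²)(5² + 6²), take (4·5 − 5·6, 4·6 + 5·5) = (20 − 30, 24 + 25) = (-10, 49); dropping signs (only squares matter) gives (10, 49); check 10² + 49² = 100 + 2401 = 2501 ✓.
Step 4: Order so x ≤ y and verify: 10² + 49² = 100 + 2401 = 2501 = n. ✓

n = 2501 = 10² + 49² (one valid representation with x ≤ y).


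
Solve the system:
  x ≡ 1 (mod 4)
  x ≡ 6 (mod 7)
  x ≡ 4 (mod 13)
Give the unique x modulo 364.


Moduli 4, 7, 13 are pairwise coprime; by CRT there is a unique solution modulo M = 4 · 7 · 13 = 364.
Solve pairwise, accumulating the modulus:
  Start with x ≡ 1 (mod 4).
  Combine with x ≡ 6 (mod 7): since gcd(4, 7) = 1, we get a unique residue mod 28.
    Write x = 1 + 4·t and substitute into x ≡ 6 (mod 7): 4·t ≡ 6 − 1 = 5 (mod 7).
    The inverse of 4 mod 7 is 2 (since 4·2 = 8 = 1·7 + 1), so t ≡ 2·5 = 10 ≡ 3 (mod 7).
    Then x = 1 + 4·3 = 13, valid modulo lcm(4, 7) = 28: x ≡ 13 (mod 28).
  Combine with x ≡ 4 (mod 13): since gcd(28, 13) = 1, we get a unique residue mod 364.
    Write x = 13 + 28·t and substitute into x ≡ 4 (mod 13): 28·t ≡ 4 − 13 = -9 (mod 13).
    Reduce coefficients mod 13: 2·t ≡ 4 (mod 13).
    The inverse of 2 mod 13 is 7 (since 2·7 = 14 = 1·13 + 1), so t ≡ 7·4 = 28 ≡ 2 (mod 13).
    Then x = 13 + 28·2 = 69, valid modulo lcm(28, 13) = 364: x ≡ 69 (mod 364).
Verify: 69 mod 4 = 1 ✓, 69 mod 7 = 6 ✓, 69 mod 13 = 4 ✓.

x ≡ 69 (mod 364).


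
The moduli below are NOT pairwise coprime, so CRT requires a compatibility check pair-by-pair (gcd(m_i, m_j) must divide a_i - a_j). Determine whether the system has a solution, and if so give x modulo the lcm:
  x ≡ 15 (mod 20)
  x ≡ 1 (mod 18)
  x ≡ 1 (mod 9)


Moduli 20, 18, 9 are not pairwise coprime, so CRT works modulo lcm(m_i) when all pairwise compatibility conditions hold.
Pairwise compatibility: gcd(m_i, m_j) must divide a_i - a_j for every pair.
Merge one congruence at a time:
  Start: x ≡ 15 (mod 20).
  Combine with x ≡ 1 (mod 18): gcd(20, 18) = 2; 1 - 15 = -14, which IS divisible by 2, so compatible.
    Write x = 15 + 20·t and substitute into x ≡ 1 (mod 18): 20·t ≡ 1 − 15 = -14 (mod 18).
    Divide the congruence (and modulus) by g = 2: 10·t ≡ -7 (mod 9).
    Reduce coefficients mod 9: 1·t ≡ 2 (mod 9).
    So t ≡ 2 (mod 9).
    Then x = 15 + 20·2 = 55, valid modulo lcm(20, 18) = 180: x ≡ 55 (mod 180).
  Combine with x ≡ 1 (mod 9): gcd(180, 9) = 9; 1 - 55 = -54, which IS divisible by 9, so compatible.
    Write x = 55 + 180·t and substitute into x ≡ 1 (mod 9): 180·t ≡ 1 − 55 = -54 (mod 9).
    Divide the congruence (and modulus) by g = 9: 20·t ≡ -6 (mod 1).
    Modulo 1 every t works; take t = 0.
    Then x = 55 + 180·0 = 55, valid modulo lcm(180, 9) = 180: x ≡ 55 (mod 180).
Verify: 55 mod 20 = 15, 55 mod 18 = 1, 55 mod 9 = 1.

x ≡ 55 (mod 180).


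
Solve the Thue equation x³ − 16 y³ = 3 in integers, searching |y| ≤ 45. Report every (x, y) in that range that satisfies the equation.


The equation is x³ - 16y³ = 3. For fixed y, x³ = 16·y³ + 3, so a solution requires the RHS to be a perfect cube.
Strategy: iterate y from -45 to 45, compute RHS = 16·y³ + 3, and check whether it is a (positive or negative) perfect cube.
Check small values of y:
  y = 0: RHS = 3 is not a perfect cube.
  y = 1: RHS = 19 is not a perfect cube.
  y = -1: RHS = -13 is not a perfect cube.
  y = 2: RHS = 131 is not a perfect cube.
  y = -2: RHS = -125 = (-5)³ ⇒ x = -5 works.
  y = 3: RHS = 435 is not a perfect cube.
  y = -3: RHS = -429 is not a perfect cube.
Continuing the search up to |y| = 45 finds no further solutions beyond those listed.
Collected solutions: (-5, -2).

Solutions (with |y| ≤ 45): (-5, -2).


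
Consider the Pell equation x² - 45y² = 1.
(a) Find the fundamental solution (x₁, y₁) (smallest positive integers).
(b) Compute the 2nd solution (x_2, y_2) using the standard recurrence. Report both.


Step 1: Find the fundamental solution (x₁, y₁) of x² - 45y² = 1.
  Expand √45 as a continued fraction. a₀ = ⌊√45⌋ = 6; iterate m_{k+1} = d_k·a_k − m_k, d_{k+1} = (45 − m_{k+1}²)/d_k, a_{k+1} = ⌊(a₀ + m_{k+1})/d_{k+1}⌋ (starting m₀ = 0, d₀ = 1), with convergents p_k = a_k·p_{k-1} + p_{k-2}, q_k = a_k·q_{k-1} + q_{k-2} (p₋₁ = 1, q₋₁ = 0):
  k = 0: a₀ = 6; p₀/q₀ = 6/1; p₀² − 45·q₀² = 36 − 45 = -9.
  k = 1: m = 6, d = 9, a = ⌊(6 + 6)/9⌋ = 1; p/q = (1·6 + 1)/(1·1 + 0) = 7/1; p² − 45·q² = 49 − 45 = 4.
  k = 2: m = 3, d = 4, a = ⌊(6 + 3)/4⌋ = 2; p/q = (2·7 + 6)/(2·1 + 1) = 20/3; p² − 45·q² = 400 − 405 = -5.
  k = 3: m = 5, d = 5, a = ⌊(6 + 5)/5⌋ = 2; p/q = (2·20 + 7)/(2·3 + 1) = 47/7; p² − 45·q² = 2209 − 2205 = 4.
  k = 4: m = 5, d = 4, a = ⌊(6 + 5)/4⌋ = 2; p/q = (2·47 + 20)/(2·7 + 3) = 114/17; p² − 45·q² = 12996 − 13005 = -9.
  k = 5: m = 3, d = 9, a = ⌊(6 + 3)/9⌋ = 1; p/q = (1·114 + 47)/(1·17 + 7) = 161/24; p² − 45·q² = 25921 − 25920 = 1.
  The first convergent with p² − 45·q² = 1 gives the fundamental solution (x₁, y₁) = (161, 24).
Step 2: Apply the recurrence (x_{n+1}, y_{n+1}) = (x₁x_n + 45y₁y_n, x₁y_n + y₁x_n) repeatedly.
  From (x_1, y_1) = (161, 24): x_2 = 161·161 + 45·24·24 = 51841; y_2 = 161·24 + 24·161 = 7728.
Step 3: Verify x_2² - 45·y_2² = 2687489281 - 2687489280 = 1 (should be 1). ✓

(x_1, y_1) = (161, 24); (x_2, y_2) = (51841, 7728).


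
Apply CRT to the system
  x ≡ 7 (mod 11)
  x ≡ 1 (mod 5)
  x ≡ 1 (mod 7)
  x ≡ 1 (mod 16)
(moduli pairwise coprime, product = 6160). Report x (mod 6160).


Product of moduli M = 11 · 5 · 7 · 16 = 6160.
Merge one congruence at a time:
  Start: x ≡ 7 (mod 11).
  Combine with x ≡ 1 (mod 5); new modulus lcm = 55.
    Write x = 7 + 11·t and substitute into x ≡ 1 (mod 5): 11·t ≡ 1 − 7 = -6 (mod 5).
    Reduce coefficients mod 5: 1·t ≡ 4 (mod 5).
    So t ≡ 4 (mod 5).
    Then x = 7 + 11·4 = 51, valid modulo lcm(11, 5) = 55: x ≡ 51 (mod 55).
  Combine with x ≡ 1 (mod 7); new modulus lcm = 385.
    Write x = 51 + 55·t and substitute into x ≡ 1 (mod 7): 55·t ≡ 1 − 51 = -50 (mod 7).
    Reduce coefficients mod 7: 6·t ≡ 6 (mod 7).
    The inverse of 6 mod 7 is 6 (since 6·6 = 36 = 5·7 + 1), so t ≡ 6·6 = 36 ≡ 1 (mod 7).
    Then x = 51 + 55·1 = 106, valid modulo lcm(55, 7) = 385: x ≡ 106 (mod 385).
  Combine with x ≡ 1 (mod 16); new modulus lcm = 6160.
    Write x = 106 + 385·t and substitute into x ≡ 1 (mod 16): 385·t ≡ 1 − 106 = -105 (mod 16).
    Reduce coefficients mod 16: 1·t ≡ 7 (mod 16).
    So t ≡ 7 (mod 16).
    Then x = 106 + 385·7 = 2801, valid modulo lcm(385, 16) = 6160: x ≡ 2801 (mod 6160).
Verify against each original: 2801 mod 11 = 7, 2801 mod 5 = 1, 2801 mod 7 = 1, 2801 mod 16 = 1.

x ≡ 2801 (mod 6160).


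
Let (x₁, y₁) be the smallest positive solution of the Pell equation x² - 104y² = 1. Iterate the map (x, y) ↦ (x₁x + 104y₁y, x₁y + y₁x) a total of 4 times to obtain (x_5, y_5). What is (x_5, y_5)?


Step 1: Find the fundamental solution (x₁, y₁) of x² - 104y² = 1.
  Expand √104 as a continued fraction. a₀ = ⌊√104⌋ = 10; iterate m_{k+1} = d_k·a_k − m_k, d_{k+1} = (104 − m_{k+1}²)/d_k, a_{k+1} = ⌊(a₀ + m_{k+1})/d_{k+1}⌋ (starting m₀ = 0, d₀ = 1), with convergents p_k = a_k·p_{k-1} + p_{k-2}, q_k = a_k·q_{k-1} + q_{k-2} (p₋₁ = 1, q₋₁ = 0):
  k = 0: a₀ = 10; p₀/q₀ = 10/1; p₀² − 104·q₀² = 100 − 104 = -4.
  k = 1: m = 10, d = 4, a = ⌊(10 + 10)/4⌋ = 5; p/q = (5·10 + 1)/(5·1 + 0) = 51/5; p² − 104·q² = 2601 − 2600 = 1.
  The first convergent with p² − 104·q² = 1 gives the fundamental solution (x₁, y₁) = (51, 5).
Step 2: Apply the recurrence (x_{n+1}, y_{n+1}) = (x₁x_n + 104y₁y_n, x₁y_n + y₁x_n) repeatedly.
  From (x_1, y_1) = (51, 5): x_2 = 51·51 + 104·5·5 = 5201; y_2 = 51·5 + 5·51 = 510.
  From (x_2, y_2) = (5201, 510): x_3 = 51·5201 + 104·5·510 = 530451; y_3 = 51·510 + 5·5201 = 52015.
  From (x_3, y_3) = (530451, 52015): x_4 = 51·530451 + 104·5·52015 = 54100801; y_4 = 51·52015 + 5·530451 = 5305020.
  From (x_4, y_4) = (54100801, 5305020): x_5 = 51·54100801 + 104·5·5305020 = 5517751251; y_5 = 51·5305020 + 5·54100801 = 541060025.
Step 3: Verify x_5² - 104·y_5² = 30445578867912065001 - 30445578867912065000 = 1 (should be 1). ✓

(x_1, y_1) = (51, 5); (x_5, y_5) = (5517751251, 541060025).


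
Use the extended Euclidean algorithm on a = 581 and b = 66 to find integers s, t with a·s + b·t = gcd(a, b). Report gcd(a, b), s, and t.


Euclidean algorithm on (581, 66) — divide until remainder is 0:
  581 = 8 · 66 + 53
  66 = 1 · 53 + 13
  53 = 4 · 13 + 1
  13 = 13 · 1 + 0
gcd(581, 66) = 1.
Track Bezout coefficients alongside the remainders: start with r₀ = 581 = a·1 + b·0 (s = 1, t = 0) and r₁ = 66 = a·0 + b·1 (s = 0, t = 1); each new remainder r_{k+1} = r_{k-1} − q_k·r_k inherits s_{k+1} = s_{k-1} − q_k·s_k, t_{k+1} = t_{k-1} − q_k·t_k, so r_k = a·s_k + b·t_k at every step:
  q = 8: r = 53, s = 1 − 8·0 = 1, t = 0 − 8·1 = -8  (check: 581·1 + 66·(-8) = 53)
  q = 1: r = 13, s = 0 − 1·1 = -1, t = 1 − 1·(-8) = 9  (check: 581·(-1) + 66·9 = 13)
  q = 4: r = 1, s = 1 − 4·(-1) = 5, t = -8 − 4·9 = -44  (check: 581·5 + 66·(-44) = 1)
The row with r = 1 (the gcd) gives the Bezout coefficients s = 5, t = -44.
Result: 581 · (5) + 66 · (-44) = 1.

gcd(581, 66) = 1; s = 5, t = -44 (check: 581·5 + 66·(-44) = 1).


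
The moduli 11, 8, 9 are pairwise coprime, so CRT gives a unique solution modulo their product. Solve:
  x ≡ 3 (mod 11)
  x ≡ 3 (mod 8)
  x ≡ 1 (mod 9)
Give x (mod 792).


Moduli 11, 8, 9 are pairwise coprime; by CRT there is a unique solution modulo M = 11 · 8 · 9 = 792.
Solve pairwise, accumulating the modulus:
  Start with x ≡ 3 (mod 11).
  Combine with x ≡ 3 (mod 8): since gcd(11, 8) = 1, we get a unique residue mod 88.
    Write x = 3 + 11·t and substitute into x ≡ 3 (mod 8): 11·t ≡ 3 − 3 = 0 (mod 8).
    Reduce coefficients mod 8: 3·t ≡ 0 (mod 8).
    The inverse of 3 mod 8 is 3 (since 3·3 = 9 = 1·8 + 1), so t ≡ 3·0 = 0 ≡ 0 (mod 8).
    Then x = 3 + 11·0 = 3, valid modulo lcm(11, 8) = 88: x ≡ 3 (mod 88).
  Combine with x ≡ 1 (mod 9): since gcd(88, 9) = 1, we get a unique residue mod 792.
    Write x = 3 + 88·t and substitute into x ≡ 1 (mod 9): 88·t ≡ 1 − 3 = -2 (mod 9).
    Reduce coefficients mod 9: 7·t ≡ 7 (mod 9).
    The inverse of 7 mod 9 is 4 (since 7·4 = 28 = 3·9 + 1), so t ≡ 4·7 = 28 ≡ 1 (mod 9).
    Then x = 3 + 88·1 = 91, valid modulo lcm(88, 9) = 792: x ≡ 91 (mod 792).
Verify: 91 mod 11 = 3 ✓, 91 mod 8 = 3 ✓, 91 mod 9 = 1 ✓.

x ≡ 91 (mod 792).


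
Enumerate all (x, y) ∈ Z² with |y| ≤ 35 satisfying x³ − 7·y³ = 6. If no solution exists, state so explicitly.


The equation is x³ - 7y³ = 6. For fixed y, x³ = 7·y³ + 6, so a solution requires the RHS to be a perfect cube.
Strategy: iterate y from -35 to 35, compute RHS = 7·y³ + 6, and check whether it is a (positive or negative) perfect cube.
Check small values of y:
  y = 0: RHS = 6 is not a perfect cube.
  y = 1: RHS = 13 is not a perfect cube.
  y = -1: RHS = -1 = (-1)³ ⇒ x = -1 works.
  y = 2: RHS = 62 is not a perfect cube.
  y = -2: RHS = -50 is not a perfect cube.
  y = 3: RHS = 195 is not a perfect cube.
  y = -3: RHS = -183 is not a perfect cube.
Continuing the search up to |y| = 35 finds no further solutions beyond those listed.
Collected solutions: (-1, -1).

Solutions (with |y| ≤ 35): (-1, -1).


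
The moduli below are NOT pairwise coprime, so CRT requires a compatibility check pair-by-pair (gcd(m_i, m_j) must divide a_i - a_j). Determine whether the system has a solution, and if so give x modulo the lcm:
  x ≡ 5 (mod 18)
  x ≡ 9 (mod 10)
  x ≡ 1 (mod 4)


Moduli 18, 10, 4 are not pairwise coprime, so CRT works modulo lcm(m_i) when all pairwise compatibility conditions hold.
Pairwise compatibility: gcd(m_i, m_j) must divide a_i - a_j for every pair.
Merge one congruence at a time:
  Start: x ≡ 5 (mod 18).
  Combine with x ≡ 9 (mod 10): gcd(18, 10) = 2; 9 - 5 = 4, which IS divisible by 2, so compatible.
    Write x = 5 + 18·t and substitute into x ≡ 9 (mod 10): 18·t ≡ 9 − 5 = 4 (mod 10).
    Divide the congruence (and modulus) by g = 2: 9·t ≡ 2 (mod 5).
    Reduce coefficients mod 5: 4·t ≡ 2 (mod 5).
    The inverse of 4 mod 5 is 4 (since 4·4 = 16 = 3·5 + 1), so t ≡ 4·2 = 8 ≡ 3 (mod 5).
    Then x = 5 + 18·3 = 59, valid modulo lcm(18, 10) = 90: x ≡ 59 (mod 90).
  Combine with x ≡ 1 (mod 4): gcd(90, 4) = 2; 1 - 59 = -58, which IS divisible by 2, so compatible.
    Write x = 59 + 90·t and substitute into x ≡ 1 (mod 4): 90·t ≡ 1 − 59 = -58 (mod 4).
    Divide the congruence (and modulus) by g = 2: 45·t ≡ -29 (mod 2).
    Reduce coefficients mod 2: 1·t ≡ 1 (mod 2).
    So t ≡ 1 (mod 2).
    Then x = 59 + 90·1 = 149, valid modulo lcm(90, 4) = 180: x ≡ 149 (mod 180).
Verify: 149 mod 18 = 5, 149 mod 10 = 9, 149 mod 4 = 1.

x ≡ 149 (mod 180).


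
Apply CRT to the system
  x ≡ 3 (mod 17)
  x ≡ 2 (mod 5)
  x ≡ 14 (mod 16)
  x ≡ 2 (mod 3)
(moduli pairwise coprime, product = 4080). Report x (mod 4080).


Product of moduli M = 17 · 5 · 16 · 3 = 4080.
Merge one congruence at a time:
  Start: x ≡ 3 (mod 17).
  Combine with x ≡ 2 (mod 5); new modulus lcm = 85.
    Write x = 3 + 17·t and substitute into x ≡ 2 (mod 5): 17·t ≡ 2 − 3 = -1 (mod 5).
    Reduce coefficients mod 5: 2·t ≡ 4 (mod 5).
    The inverse of 2 mod 5 is 3 (since 2·3 = 6 = 1·5 + 1), so t ≡ 3·4 = 12 ≡ 2 (mod 5).
    Then x = 3 + 17·2 = 37, valid modulo lcm(17, 5) = 85: x ≡ 37 (mod 85).
  Combine with x ≡ 14 (mod 16); new modulus lcm = 1360.
    Write x = 37 + 85·t and substitute into x ≡ 14 (mod 16): 85·t ≡ 14 − 37 = -23 (mod 16).
    Reduce coefficients mod 16: 5·t ≡ 9 (mod 16).
    The inverse of 5 mod 16 is 13 (since 5·13 = 65 = 4·16 + 1), so t ≡ 13·9 = 117 ≡ 5 (mod 16).
    Then x = 37 + 85·5 = 462, valid modulo lcm(85, 16) = 1360: x ≡ 462 (mod 1360).
  Combine with x ≡ 2 (mod 3); new modulus lcm = 4080.
    Write x = 462 + 1360·t and substitute into x ≡ 2 (mod 3): 1360·t ≡ 2 − 462 = -460 (mod 3).
    Reduce coefficients mod 3: 1·t ≡ 2 (mod 3).
    So t ≡ 2 (mod 3).
    Then x = 462 + 1360·2 = 3182, valid modulo lcm(1360, 3) = 4080: x ≡ 3182 (mod 4080).
Verify against each original: 3182 mod 17 = 3, 3182 mod 5 = 2, 3182 mod 16 = 14, 3182 mod 3 = 2.

x ≡ 3182 (mod 4080).


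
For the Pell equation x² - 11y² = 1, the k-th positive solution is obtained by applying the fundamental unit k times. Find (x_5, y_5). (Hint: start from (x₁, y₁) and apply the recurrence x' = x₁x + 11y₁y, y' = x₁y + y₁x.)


Step 1: Find the fundamental solution (x₁, y₁) of x² - 11y² = 1.
  Expand √11 as a continued fraction. a₀ = ⌊√11⌋ = 3; iterate m_{k+1} = d_k·a_k − m_k, d_{k+1} = (11 − m_{k+1}²)/d_k, a_{k+1} = ⌊(a₀ + m_{k+1})/d_{k+1}⌋ (starting m₀ = 0, d₀ = 1), with convergents p_k = a_k·p_{k-1} + p_{k-2}, q_k = a_k·q_{k-1} + q_{k-2} (p₋₁ = 1, q₋₁ = 0):
  k = 0: a₀ = 3; p₀/q₀ = 3/1; p₀² − 11·q₀² = 9 − 11 = -2.
  k = 1: m = 3, d = 2, a = ⌊(3 + 3)/2⌋ = 3; p/q = (3·3 + 1)/(3·1 + 0) = 10/3; p² − 11·q² = 100 − 99 = 1.
  The first convergent with p² − 11·q² = 1 gives the fundamental solution (x₁, y₁) = (10, 3).
Step 2: Apply the recurrence (x_{n+1}, y_{n+1}) = (x₁x_n + 11y₁y_n, x₁y_n + y₁x_n) repeatedly.
  From (x_1, y_1) = (10, 3): x_2 = 10·10 + 11·3·3 = 199; y_2 = 10·3 + 3·10 = 60.
  From (x_2, y_2) = (199, 60): x_3 = 10·199 + 11·3·60 = 3970; y_3 = 10·60 + 3·199 = 1197.
  From (x_3, y_3) = (3970, 1197): x_4 = 10·3970 + 11·3·1197 = 79201; y_4 = 10·1197 + 3·3970 = 23880.
  From (x_4, y_4) = (79201, 23880): x_5 = 10·79201 + 11·3·23880 = 1580050; y_5 = 10·23880 + 3·79201 = 476403.
Step 3: Verify x_5² - 11·y_5² = 2496558002500 - 2496558002499 = 1 (should be 1). ✓

(x_1, y_1) = (10, 3); (x_5, y_5) = (1580050, 476403).


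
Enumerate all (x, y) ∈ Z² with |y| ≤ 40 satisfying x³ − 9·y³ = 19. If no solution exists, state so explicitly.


The equation is x³ - 9y³ = 19. For fixed y, x³ = 9·y³ + 19, so a solution requires the RHS to be a perfect cube.
Strategy: iterate y from -40 to 40, compute RHS = 9·y³ + 19, and check whether it is a (positive or negative) perfect cube.
Check small values of y:
  y = 0: RHS = 19 is not a perfect cube.
  y = 1: RHS = 28 is not a perfect cube.
  y = -1: RHS = 10 is not a perfect cube.
  y = 2: RHS = 91 is not a perfect cube.
  y = -2: RHS = -53 is not a perfect cube.
  y = 3: RHS = 262 is not a perfect cube.
  y = -3: RHS = -224 is not a perfect cube.
Continuing the search up to |y| = 40 finds no solutions either.
No (x, y) in the scanned range satisfies the equation.

No integer solutions with |y| ≤ 40.


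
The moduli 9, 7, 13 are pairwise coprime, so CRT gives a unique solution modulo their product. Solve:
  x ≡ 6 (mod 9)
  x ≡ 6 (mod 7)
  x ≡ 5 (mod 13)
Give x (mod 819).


Moduli 9, 7, 13 are pairwise coprime; by CRT there is a unique solution modulo M = 9 · 7 · 13 = 819.
Solve pairwise, accumulating the modulus:
  Start with x ≡ 6 (mod 9).
  Combine with x ≡ 6 (mod 7): since gcd(9, 7) = 1, we get a unique residue mod 63.
    Write x = 6 + 9·t and substitute into x ≡ 6 (mod 7): 9·t ≡ 6 − 6 = 0 (mod 7).
    Reduce coefficients mod 7: 2·t ≡ 0 (mod 7).
    The inverse of 2 mod 7 is 4 (since 2·4 = 8 = 1·7 + 1), so t ≡ 4·0 = 0 ≡ 0 (mod 7).
    Then x = 6 + 9·0 = 6, valid modulo lcm(9, 7) = 63: x ≡ 6 (mod 63).
  Combine with x ≡ 5 (mod 13): since gcd(63, 13) = 1, we get a unique residue mod 819.
    Write x = 6 + 63·t and substitute into x ≡ 5 (mod 13): 63·t ≡ 5 − 6 = -1 (mod 13).
    Reduce coefficients mod 13: 11·t ≡ 12 (mod 13).
    The inverse of 11 mod 13 is 6 (since 11·6 = 66 = 5·13 + 1), so t ≡ 6·12 = 72 ≡ 7 (mod 13).
    Then x = 6 + 63·7 = 447, valid modulo lcm(63, 13) = 819: x ≡ 447 (mod 819).
Verify: 447 mod 9 = 6 ✓, 447 mod 7 = 6 ✓, 447 mod 13 = 5 ✓.

x ≡ 447 (mod 819).
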